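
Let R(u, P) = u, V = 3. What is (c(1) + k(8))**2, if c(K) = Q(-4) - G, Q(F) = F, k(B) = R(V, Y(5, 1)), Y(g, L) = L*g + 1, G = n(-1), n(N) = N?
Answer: 0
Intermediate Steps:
G = -1
Y(g, L) = 1 + L*g
k(B) = 3
c(K) = -3 (c(K) = -4 - 1*(-1) = -4 + 1 = -3)
(c(1) + k(8))**2 = (-3 + 3)**2 = 0**2 = 0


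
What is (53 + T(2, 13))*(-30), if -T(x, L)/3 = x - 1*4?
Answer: -1770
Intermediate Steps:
T(x, L) = 12 - 3*x (T(x, L) = -3*(x - 1*4) = -3*(x - 4) = -3*(-4 + x) = 12 - 3*x)
(53 + T(2, 13))*(-30) = (53 + (12 - 3*2))*(-30) = (53 + (12 - 6))*(-30) = (53 + 6)*(-30) = 59*(-30) = -1770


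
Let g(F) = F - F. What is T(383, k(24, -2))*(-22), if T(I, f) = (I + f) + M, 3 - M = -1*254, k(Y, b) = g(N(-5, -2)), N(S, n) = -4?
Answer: -14080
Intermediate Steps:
g(F) = 0
k(Y, b) = 0
M = 257 (M = 3 - (-1)*254 = 3 - 1*(-254) = 3 + 254 = 257)
T(I, f) = 257 + I + f (T(I, f) = (I + f) + 257 = 257 + I + f)
T(383, k(24, -2))*(-22) = (257 + 383 + 0)*(-22) = 640*(-22) = -14080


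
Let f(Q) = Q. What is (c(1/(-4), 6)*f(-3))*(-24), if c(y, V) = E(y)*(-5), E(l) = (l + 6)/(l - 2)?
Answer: 920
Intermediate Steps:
E(l) = (6 + l)/(-2 + l)
c(y, V) = -5*(6 + y)/(-2 + y) (c(y, V) = ((6 + y)/(-2 + y))*(-5) = -5*(6 + y)/(-2 + y))
(c(1/(-4), 6)*f(-3))*(-24) = ((5*(-6 - 1/(-4))/(-2 + 1/(-4)))*(-3))*(-24) = ((5*(-6 - 1*(-¼))/(-2 - ¼))*(-3))*(-24) = ((5*(-6 + ¼)/(-9/4))*(-3))*(-24) = ((5*(-4/9)*(-23/4))*(-3))*(-24) = ((115/9)*(-3))*(-24) = -115/3*(-24) = 920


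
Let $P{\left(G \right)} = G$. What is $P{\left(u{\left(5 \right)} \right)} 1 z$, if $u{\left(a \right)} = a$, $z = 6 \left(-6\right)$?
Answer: $-180$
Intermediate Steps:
$z = -36$
$P{\left(u{\left(5 \right)} \right)} 1 z = 5 \cdot 1 \left(-36\right) = 5 \left(-36\right) = -180$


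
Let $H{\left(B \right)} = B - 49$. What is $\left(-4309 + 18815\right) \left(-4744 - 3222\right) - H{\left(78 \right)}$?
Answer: $-115554825$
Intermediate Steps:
$H{\left(B \right)} = -49 + B$
$\left(-4309 + 18815\right) \left(-4744 - 3222\right) - H{\left(78 \right)} = \left(-4309 + 18815\right) \left(-4744 - 3222\right) - \left(-49 + 78\right) = 14506 \left(-7966\right) - 29 = -115554796 - 29 = -115554825$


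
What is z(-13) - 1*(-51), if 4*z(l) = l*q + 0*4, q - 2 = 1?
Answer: 165/4 ≈ 41.250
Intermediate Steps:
q = 3 (q = 2 + 1 = 3)
z(l) = 3*l/4 (z(l) = (l*3 + 0*4)/4 = (3*l + 0)/4 = (3*l)/4 = 3*l/4)
z(-13) - 1*(-51) = (¾)*(-13) - 1*(-51) = -39/4 + 51 = 165/4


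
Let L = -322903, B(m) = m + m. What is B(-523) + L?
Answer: -323949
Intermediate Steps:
B(m) = 2*m
B(-523) + L = 2*(-523) - 322903 = -1046 - 322903 = -323949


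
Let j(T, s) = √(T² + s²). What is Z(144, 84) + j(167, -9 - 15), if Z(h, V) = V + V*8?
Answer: 756 + √28465 ≈ 924.72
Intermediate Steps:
Z(h, V) = 9*V (Z(h, V) = V + 8*V = 9*V)
Z(144, 84) + j(167, -9 - 15) = 9*84 + √(167² + (-9 - 15)²) = 756 + √(27889 + (-24)²) = 756 + √(27889 + 576) = 756 + √28465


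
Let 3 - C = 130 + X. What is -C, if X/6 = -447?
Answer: -2555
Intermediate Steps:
X = -2682 (X = 6*(-447) = -2682)
C = 2555 (C = 3 - (130 - 2682) = 3 - 1*(-2552) = 3 + 2552 = 2555)
-C = -1*2555 = -2555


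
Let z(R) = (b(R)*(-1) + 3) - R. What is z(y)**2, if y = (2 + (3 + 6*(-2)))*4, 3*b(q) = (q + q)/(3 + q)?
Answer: 5148361/5625 ≈ 915.26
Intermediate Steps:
b(q) = 2*q/(3*(3 + q)) (b(q) = ((q + q)/(3 + q))/3 = ((2*q)/(3 + q))/3 = (2*q/(3 + q))/3 = 2*q/(3*(3 + q)))
y = -28 (y = (2 + (3 - 12))*4 = (2 - 9)*4 = -7*4 = -28)
z(R) = 3 - R - 2*R/(3*(3 + R)) (z(R) = ((2*R/(3*(3 + R)))*(-1) + 3) - R = (-2*R/(3*(3 + R)) + 3) - R = (3 - 2*R/(3*(3 + R))) - R = 3 - R - 2*R/(3*(3 + R)))
z(y)**2 = ((9 - 1*(-28)**2 - 2/3*(-28))/(3 - 28))**2 = ((9 - 1*784 + 56/3)/(-25))**2 = (-(9 - 784 + 56/3)/25)**2 = (-1/25*(-2269/3))**2 = (2269/75)**2 = 5148361/5625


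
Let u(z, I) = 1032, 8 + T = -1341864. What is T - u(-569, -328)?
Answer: -1342904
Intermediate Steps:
T = -1341872 (T = -8 - 1341864 = -1341872)
T - u(-569, -328) = -1341872 - 1*1032 = -1341872 - 1032 = -1342904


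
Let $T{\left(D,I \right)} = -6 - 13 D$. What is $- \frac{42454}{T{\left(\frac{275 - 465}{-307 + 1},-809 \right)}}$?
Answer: $\frac{6495462}{2153} \approx 3016.9$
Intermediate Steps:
$- \frac{42454}{T{\left(\frac{275 - 465}{-307 + 1},-809 \right)}} = - \frac{42454}{-6 - 13 \frac{275 - 465}{-307 + 1}} = - \frac{42454}{-6 - 13 \left(- \frac{190}{-306}\right)} = - \frac{42454}{-6 - 13 \left(\left(-190\right) \left(- \frac{1}{306}\right)\right)} = - \frac{42454}{-6 - \frac{1235}{153}} = - \frac{42454}{- \frac{2153}{153}} = \left(-42454\right) \left(- \frac{153}{2153}\right) = \frac{6495462}{2153}$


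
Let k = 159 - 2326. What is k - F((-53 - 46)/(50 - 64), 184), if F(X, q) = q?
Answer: -2351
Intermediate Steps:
k = -2167
k - F((-53 - 46)/(50 - 64), 184) = -2167 - 1*184 = -2167 - 184 = -2351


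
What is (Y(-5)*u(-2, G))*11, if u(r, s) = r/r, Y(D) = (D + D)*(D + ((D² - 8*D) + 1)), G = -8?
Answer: -6710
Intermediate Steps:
Y(D) = 2*D*(1 + D² - 7*D) (Y(D) = (2*D)*(D + (1 + D² - 8*D)) = (2*D)*(1 + D² - 7*D) = 2*D*(1 + D² - 7*D))
u(r, s) = 1
(Y(-5)*u(-2, G))*11 = ((2*(-5)*(1 + (-5)² - 7*(-5)))*1)*11 = ((2*(-5)*(1 + 25 + 35))*1)*11 = ((2*(-5)*61)*1)*11 = -610*1*11 = -610*11 = -6710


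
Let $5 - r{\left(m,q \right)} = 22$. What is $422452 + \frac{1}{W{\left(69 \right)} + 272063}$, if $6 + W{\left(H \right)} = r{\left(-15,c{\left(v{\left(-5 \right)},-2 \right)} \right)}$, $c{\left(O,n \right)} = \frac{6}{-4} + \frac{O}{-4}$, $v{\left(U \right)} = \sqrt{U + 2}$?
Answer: $\frac{114923842081}{272040} \approx 4.2245 \cdot 10^{5}$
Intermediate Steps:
$v{\left(U \right)} = \sqrt{2 + U}$
$c{\left(O,n \right)} = - \frac{3}{2} - \frac{O}{4}$ ($c{\left(O,n \right)} = 6 \left(- \frac{1}{4}\right) + O \left(- \frac{1}{4}\right) = - \frac{3}{2} - \frac{O}{4}$)
$r{\left(m,q \right)} = -17$ ($r{\left(m,q \right)} = 5 - 22 = -17$)
$W{\left(H \right)} = -23$ ($W{\left(H \right)} = -6 - 17 = -23$)
$422452 + \frac{1}{W{\left(69 \right)} + 272063} = 422452 + \frac{1}{-23 + 272063} = 422452 + \frac{1}{272040} = \frac{114923842081}{272040}$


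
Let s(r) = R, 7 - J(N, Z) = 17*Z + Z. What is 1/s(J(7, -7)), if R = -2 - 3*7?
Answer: -1/23 ≈ -0.043478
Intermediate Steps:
J(N, Z) = 7 - 18*Z (J(N, Z) = 7 - (17*Z + Z) = 7 - 18*Z)
R = -23 (R = -2 - 21 = -23)
s(r) = -23
1/s(J(7, -7)) = 1/(-23) = -1/23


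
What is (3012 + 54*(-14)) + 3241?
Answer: 5497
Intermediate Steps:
(3012 + 54*(-14)) + 3241 = (3012 - 756) + 3241 = 2256 + 3241 = 5497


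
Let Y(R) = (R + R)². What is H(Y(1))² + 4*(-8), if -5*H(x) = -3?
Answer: -791/25 ≈ -31.640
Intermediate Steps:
Y(R) = 4*R² (Y(R) = (2*R)² = 4*R²)
H(x) = ⅗ (H(x) = -⅕*(-3) = ⅗)
H(Y(1))² + 4*(-8) = (⅗)² + 4*(-8) = 9/25 - 32 = -791/25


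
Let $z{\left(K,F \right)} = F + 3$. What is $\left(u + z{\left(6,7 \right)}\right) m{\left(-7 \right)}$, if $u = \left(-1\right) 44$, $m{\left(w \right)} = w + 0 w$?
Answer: $238$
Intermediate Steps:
$z{\left(K,F \right)} = 3 + F$
$m{\left(w \right)} = w$ ($m{\left(w \right)} = w + 0 = w$)
$u = -44$
$\left(u + z{\left(6,7 \right)}\right) m{\left(-7 \right)} = \left(-44 + \left(3 + 7\right)\right) \left(-7\right) = \left(-44 + 10\right) \left(-7\right) = \left(-34\right) \left(-7\right) = 238$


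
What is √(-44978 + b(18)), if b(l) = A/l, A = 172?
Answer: 2*I*√101179/3 ≈ 212.06*I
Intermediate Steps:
b(l) = 172/l
√(-44978 + b(18)) = √(-44978 + 172/18) = √(-44978 + 172*(1/18)) = √(-44978 + 86/9) = √(-404716/9) = 2*I*√101179/3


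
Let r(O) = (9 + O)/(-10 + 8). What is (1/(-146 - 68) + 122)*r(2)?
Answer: -287177/428 ≈ -670.97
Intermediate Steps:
r(O) = -9/2 - O/2 (r(O) = (9 + O)/(-2) = (9 + O)*(-½) = -9/2 - O/2)
(1/(-146 - 68) + 122)*r(2) = (1/(-146 - 68) + 122)*(-9/2 - ½*2) = (1/(-214) + 122)*(-9/2 - 1) = (-1/214 + 122)*(-11/2) = (26107/214)*(-11/2) = -287177/428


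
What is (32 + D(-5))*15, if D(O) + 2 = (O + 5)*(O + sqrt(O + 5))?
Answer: 450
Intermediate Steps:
D(O) = -2 + (5 + O)*(O + sqrt(5 + O)) (D(O) = -2 + (O + 5)*(O + sqrt(O + 5)) = -2 + (5 + O)*(O + sqrt(5 + O)))
(32 + D(-5))*15 = (32 + (-2 + (-5)**2 + 5*(-5) + 5*sqrt(5 - 5) - 5*sqrt(5 - 5)))*15 = (32 + (-2 + 25 - 25 + 5*sqrt(0) - 5*sqrt(0)))*15 = (32 + (-2 + 25 - 25 + 5*0 - 5*0))*15 = (32 + (-2 + 25 - 25 + 0 + 0))*15 = (32 - 2)*15 = 30*15 = 450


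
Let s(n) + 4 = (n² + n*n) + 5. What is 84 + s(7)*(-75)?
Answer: -7341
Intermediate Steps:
s(n) = 1 + 2*n² (s(n) = -4 + ((n² + n*n) + 5) = -4 + ((n² + n²) + 5) = -4 + (2*n² + 5) = -4 + (5 + 2*n²) = 1 + 2*n²)
84 + s(7)*(-75) = 84 + (1 + 2*7²)*(-75) = 84 + (1 + 2*49)*(-75) = 84 + (1 + 98)*(-75) = 84 + 99*(-75) = 84 - 7425 = -7341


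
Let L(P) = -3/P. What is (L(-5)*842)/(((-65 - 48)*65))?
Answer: -2526/36725 ≈ -0.068781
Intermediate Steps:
(L(-5)*842)/(((-65 - 48)*65)) = (-3/(-5)*842)/(((-65 - 48)*65)) = (-3*(-⅕)*842)/((-113*65)) = ((⅗)*842)/(-7345) = (2526/5)*(-1/7345) = -2526/36725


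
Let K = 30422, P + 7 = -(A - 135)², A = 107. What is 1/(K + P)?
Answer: 1/29631 ≈ 3.3748e-5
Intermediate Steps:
P = -791 (P = -7 - (107 - 135)² = -7 - 1*(-28)² = -7 - 1*784 = -7 - 784 = -791)
1/(K + P) = 1/(30422 - 791) = 1/29631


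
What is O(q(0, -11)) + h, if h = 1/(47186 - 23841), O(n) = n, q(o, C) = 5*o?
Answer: 1/23345 ≈ 4.2836e-5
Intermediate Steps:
h = 1/23345 ≈ 4.2836e-5
O(q(0, -11)) + h = 5*0 + 1/23345 = 0 + 1/23345 = 1/23345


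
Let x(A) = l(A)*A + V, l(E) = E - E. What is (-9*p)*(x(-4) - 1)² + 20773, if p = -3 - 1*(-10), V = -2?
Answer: 20206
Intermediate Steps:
l(E) = 0
x(A) = -2 (x(A) = 0*A - 2 = 0 - 2 = -2)
p = 7 (p = -3 + 10 = 7)
(-9*p)*(x(-4) - 1)² + 20773 = (-9*7)*(-2 - 1)² + 20773 = -63*(-3)² + 20773 = -63*9 + 20773 = -567 + 20773 = 20206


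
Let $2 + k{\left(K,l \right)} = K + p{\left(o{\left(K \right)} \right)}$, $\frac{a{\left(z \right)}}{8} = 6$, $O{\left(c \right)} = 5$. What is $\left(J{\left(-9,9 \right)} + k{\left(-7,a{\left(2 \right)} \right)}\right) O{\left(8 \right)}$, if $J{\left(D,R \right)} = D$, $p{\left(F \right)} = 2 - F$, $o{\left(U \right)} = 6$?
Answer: $-110$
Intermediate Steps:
$a{\left(z \right)} = 48$ ($a{\left(z \right)} = 8 \cdot 6 = 48$)
$k{\left(K,l \right)} = -6 + K$ ($k{\left(K,l \right)} = -2 + \left(K + \left(2 - 6\right)\right) = -2 + \left(K - 4\right) = -2 + \left(-4 + K\right) = -6 + K$)
$\left(J{\left(-9,9 \right)} + k{\left(-7,a{\left(2 \right)} \right)}\right) O{\left(8 \right)} = \left(-9 - 13\right) 5 = \left(-22\right) 5 = -110$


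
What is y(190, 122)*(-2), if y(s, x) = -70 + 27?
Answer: 86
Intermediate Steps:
y(s, x) = -43
y(190, 122)*(-2) = -43*(-2) = 86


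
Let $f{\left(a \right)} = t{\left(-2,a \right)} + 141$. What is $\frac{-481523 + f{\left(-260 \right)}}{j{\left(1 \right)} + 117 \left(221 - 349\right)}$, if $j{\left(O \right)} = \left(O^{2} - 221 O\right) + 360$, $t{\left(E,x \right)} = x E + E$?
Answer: $\frac{120216}{3709} \approx 32.412$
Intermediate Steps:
$t{\left(E,x \right)} = E + E x$ ($t{\left(E,x \right)} = E x + E = E + E x$)
$f{\left(a \right)} = 139 - 2 a$ ($f{\left(a \right)} = - 2 \left(1 + a\right) + 141 = \left(-2 - 2 a\right) + 141 = 139 - 2 a$)
$j{\left(O \right)} = 360 + O^{2} - 221 O$
$\frac{-481523 + f{\left(-260 \right)}}{j{\left(1 \right)} + 117 \left(221 - 349\right)} = \frac{-481523 + \left(139 - -520\right)}{\left(360 + 1^{2} - 221\right) + 117 \left(221 - 349\right)} = \frac{-481523 + \left(139 + 520\right)}{\left(360 + 1 - 221\right) + 117 \left(-128\right)} = \frac{-481523 + 659}{140 - 14976} = - \frac{480864}{-14836} = \left(-480864\right) \left(- \frac{1}{14836}\right) = \frac{120216}{3709}$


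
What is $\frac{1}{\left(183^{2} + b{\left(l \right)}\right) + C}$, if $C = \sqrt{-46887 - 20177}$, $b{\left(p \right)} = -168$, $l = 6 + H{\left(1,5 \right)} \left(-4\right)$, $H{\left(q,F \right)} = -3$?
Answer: $\frac{33321}{1110356105} - \frac{2 i \sqrt{16766}}{1110356105} \approx 3.0009 \cdot 10^{-5} - 2.3323 \cdot 10^{-7} i$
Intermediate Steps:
$l = 18$ ($l = 6 - -12 = 6 + 12 = 18$)
$C = 2 i \sqrt{16766}$ ($C = \sqrt{-67064} = 2 i \sqrt{16766} \approx 258.97 i$)
$\frac{1}{\left(183^{2} + b{\left(l \right)}\right) + C} = \frac{1}{\left(183^{2} - 168\right) + 2 i \sqrt{16766}} = \frac{1}{\left(33489 - 168\right) + 2 i \sqrt{16766}} = \frac{1}{33321 + 2 i \sqrt{16766}}$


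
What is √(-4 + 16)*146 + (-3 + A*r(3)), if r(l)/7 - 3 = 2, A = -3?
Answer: -108 + 292*√3 ≈ 397.76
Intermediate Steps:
r(l) = 35 (r(l) = 21 + 7*2 = 21 + 14 = 35)
√(-4 + 16)*146 + (-3 + A*r(3)) = √(-4 + 16)*146 + (-3 - 3*35) = √12*146 + (-3 - 105) = (2*√3)*146 - 108 = 292*√3 - 108 = -108 + 292*√3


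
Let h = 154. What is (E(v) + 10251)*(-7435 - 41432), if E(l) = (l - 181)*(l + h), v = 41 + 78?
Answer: 326187225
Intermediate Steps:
v = 119
E(l) = (-181 + l)*(154 + l) (E(l) = (l - 181)*(l + 154) = (-181 + l)*(154 + l))
(E(v) + 10251)*(-7435 - 41432) = ((-27874 + 119**2 - 27*119) + 10251)*(-7435 - 41432) = ((-27874 + 14161 - 3213) + 10251)*(-48867) = (-16926 + 10251)*(-48867) = -6675*(-48867) = 326187225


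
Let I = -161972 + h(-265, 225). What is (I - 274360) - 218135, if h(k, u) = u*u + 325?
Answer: -603517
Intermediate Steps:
h(k, u) = 325 + u² (h(k, u) = u² + 325 = 325 + u²)
I = -111022 (I = -161972 + (325 + 225²) = -161972 + (325 + 50625) = -161972 + 50950 = -111022)
(I - 274360) - 218135 = (-111022 - 274360) - 218135 = -385382 - 218135 = -603517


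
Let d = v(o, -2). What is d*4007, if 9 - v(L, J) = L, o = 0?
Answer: 36063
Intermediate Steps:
v(L, J) = 9 - L
d = 9 (d = 9 - 1*0 = 9 + 0 = 9)
d*4007 = 9*4007 = 36063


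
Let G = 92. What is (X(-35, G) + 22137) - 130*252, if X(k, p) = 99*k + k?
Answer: -14123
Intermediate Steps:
X(k, p) = 100*k
(X(-35, G) + 22137) - 130*252 = (100*(-35) + 22137) - 130*252 = (-3500 + 22137) - 32760 = 18637 - 32760 = -14123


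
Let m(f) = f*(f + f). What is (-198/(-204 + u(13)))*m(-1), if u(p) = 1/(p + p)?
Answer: 10296/5303 ≈ 1.9415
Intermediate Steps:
m(f) = 2*f**2 (m(f) = f*(2*f) = 2*f**2)
u(p) = 1/(2*p)
(-198/(-204 + u(13)))*m(-1) = (-198/(-204 + (1/2)/13))*(2*(-1)**2) = (-198/(-204 + (1/2)*(1/13)))*(2*1) = (-198/(-204 + 1/26))*2 = (-198/(-5303/26))*2 = -26/5303*(-198)*2 = (5148/5303)*2 = 10296/5303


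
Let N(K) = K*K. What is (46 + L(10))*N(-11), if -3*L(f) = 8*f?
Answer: 7018/3 ≈ 2339.3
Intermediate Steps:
L(f) = -8*f/3
N(K) = K²
(46 + L(10))*N(-11) = (46 - 8/3*10)*(-11)² = (46 - 80/3)*121 = (58/3)*121 = 7018/3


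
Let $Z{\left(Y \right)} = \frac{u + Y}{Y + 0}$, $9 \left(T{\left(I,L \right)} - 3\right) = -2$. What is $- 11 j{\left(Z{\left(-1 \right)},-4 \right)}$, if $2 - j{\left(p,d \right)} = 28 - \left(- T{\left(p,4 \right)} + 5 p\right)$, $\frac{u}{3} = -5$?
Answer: $- \frac{5071}{9} \approx -563.44$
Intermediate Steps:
$T{\left(I,L \right)} = \frac{25}{9}$ ($T{\left(I,L \right)} = 3 + \frac{1}{9} \left(-2\right) = 3 - \frac{2}{9} = \frac{25}{9}$)
$u = -15$ ($u = 3 \left(-5\right) = -15$)
$Z{\left(Y \right)} = \frac{-15 + Y}{Y}$ ($Z{\left(Y \right)} = \frac{-15 + Y}{Y + 0} = \frac{-15 + Y}{Y}$)
$j{\left(p,d \right)} = - \frac{259}{9} + 5 p$ ($j{\left(p,d \right)} = 2 - \left(28 - \left(- \frac{25}{9} + 5 p\right)\right) = 2 - \left(\frac{277}{9} - 5 p\right) = 2 + \left(- \frac{277}{9} + 5 p\right) = - \frac{259}{9} + 5 p$)
$- 11 j{\left(Z{\left(-1 \right)},-4 \right)} = - 11 \left(- \frac{259}{9} + 5 \frac{-15 - 1}{-1}\right) = - 11 \left(- \frac{259}{9} + 5 \left(\left(-1\right) \left(-16\right)\right)\right) = - 11 \left(- \frac{259}{9} + 5 \cdot 16\right) = - 11 \left(- \frac{259}{9} + 80\right) = \left(-11\right) \frac{461}{9} = - \frac{5071}{9}$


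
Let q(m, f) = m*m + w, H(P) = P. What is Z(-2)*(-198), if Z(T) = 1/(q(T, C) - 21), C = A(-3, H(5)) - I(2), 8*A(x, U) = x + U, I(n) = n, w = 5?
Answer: 33/2 ≈ 16.500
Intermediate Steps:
A(x, U) = U/8 + x/8 (A(x, U) = (x + U)/8 = (U + x)/8 = U/8 + x/8)
C = -7/4 (C = ((⅛)*5 + (⅛)*(-3)) - 1*2 = (5/8 - 3/8) - 2 = ¼ - 2 = -7/4 ≈ -1.7500)
q(m, f) = 5 + m² (q(m, f) = m*m + 5 = m² + 5 = 5 + m²)
Z(T) = 1/(-16 + T²) (Z(T) = 1/((5 + T²) - 21) = 1/(-16 + T²))
Z(-2)*(-198) = -198/(-16 + (-2)²) = -198/(-16 + 4) = -198/(-12) = -1/12*(-198) = 33/2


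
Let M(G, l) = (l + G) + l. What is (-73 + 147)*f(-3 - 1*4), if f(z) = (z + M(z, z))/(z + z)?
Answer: 148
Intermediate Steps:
M(G, l) = G + 2*l (M(G, l) = (G + l) + l = G + 2*l)
f(z) = 2 (f(z) = (z + (z + 2*z))/(z + z) = (z + 3*z)/((2*z)) = (4*z)*(1/(2*z)) = 2)
(-73 + 147)*f(-3 - 1*4) = (-73 + 147)*2 = 74*2 = 148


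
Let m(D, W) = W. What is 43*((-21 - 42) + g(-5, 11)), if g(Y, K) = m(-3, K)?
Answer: -2236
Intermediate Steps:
g(Y, K) = K
43*((-21 - 42) + g(-5, 11)) = 43*((-21 - 42) + 11) = 43*(-63 + 11) = 43*(-52) = -2236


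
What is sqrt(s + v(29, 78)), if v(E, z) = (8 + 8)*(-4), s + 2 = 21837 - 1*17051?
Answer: 4*sqrt(295) ≈ 68.702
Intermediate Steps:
s = 4784 (s = -2 + (21837 - 1*17051) = -2 + (21837 - 17051) = -2 + 4786 = 4784)
v(E, z) = -64 (v(E, z) = 16*(-4) = -64)
sqrt(s + v(29, 78)) = sqrt(4784 - 64) = sqrt(4720) = 4*sqrt(295)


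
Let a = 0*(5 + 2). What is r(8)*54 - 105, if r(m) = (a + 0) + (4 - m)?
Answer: -321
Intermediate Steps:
a = 0 (a = 0*7 = 0)
r(m) = 4 - m (r(m) = (0 + 0) + (4 - m) = 0 + (4 - m) = 4 - m)
r(8)*54 - 105 = (4 - 1*8)*54 - 105 = (4 - 8)*54 - 105 = -4*54 - 105 = -216 - 105 = -321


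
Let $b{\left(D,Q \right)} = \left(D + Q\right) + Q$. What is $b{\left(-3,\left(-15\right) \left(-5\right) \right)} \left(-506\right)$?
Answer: $-74382$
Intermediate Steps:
$b{\left(D,Q \right)} = D + 2 Q$
$b{\left(-3,\left(-15\right) \left(-5\right) \right)} \left(-506\right) = \left(-3 + 2 \left(\left(-15\right) \left(-5\right)\right)\right) \left(-506\right) = \left(-3 + 2 \cdot 75\right) \left(-506\right) = \left(-3 + 150\right) \left(-506\right) = 147 \left(-506\right) = -74382$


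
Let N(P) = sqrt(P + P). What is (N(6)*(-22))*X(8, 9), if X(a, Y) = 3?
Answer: -132*sqrt(3) ≈ -228.63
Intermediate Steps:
N(P) = sqrt(2)*sqrt(P) (N(P) = sqrt(2*P) = sqrt(2)*sqrt(P))
(N(6)*(-22))*X(8, 9) = ((sqrt(2)*sqrt(6))*(-22))*3 = ((2*sqrt(3))*(-22))*3 = -44*sqrt(3)*3 = -132*sqrt(3)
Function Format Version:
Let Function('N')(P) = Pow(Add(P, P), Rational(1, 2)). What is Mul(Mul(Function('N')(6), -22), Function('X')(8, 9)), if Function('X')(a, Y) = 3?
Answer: Mul(-132, Pow(3, Rational(1, 2))) ≈ -228.63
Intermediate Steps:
Function('N')(P) = Mul(Pow(2, Rational(1, 2)), Pow(P, Rational(1, 2))) (Function('N')(P) = Pow(Mul(2, P), Rational(1, 2)) = Mul(Pow(2, Rational(1, 2)), Pow(P, Rational(1, 2))))
Mul(Mul(Function('N')(6), -22), Function('X')(8, 9)) = Mul(Mul(Mul(Pow(2, Rational(1, 2)), Pow(6, Rational(1, 2))), -22), 3) = Mul(Mul(Mul(2, Pow(3, Rational(1, 2))), -22), 3) = Mul(Mul(-44, Pow(3, Rational(1, 2))), 3) = Mul(-132, Pow(3, Rational(1, 2)))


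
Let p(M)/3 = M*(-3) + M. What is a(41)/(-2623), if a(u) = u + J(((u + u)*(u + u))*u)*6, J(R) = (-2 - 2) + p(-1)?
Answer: -53/2623 ≈ -0.020206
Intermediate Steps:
p(M) = -6*M (p(M) = 3*(M*(-3) + M) = 3*(-3*M + M) = 3*(-2*M) = -6*M)
J(R) = 2 (J(R) = (-2 - 2) - 6*(-1) = -4 + 6 = 2)
a(u) = 12 + u (a(u) = u + 2*6 = u + 12 = 12 + u)
a(41)/(-2623) = (12 + 41)/(-2623) = 53*(-1/2623) = -53/2623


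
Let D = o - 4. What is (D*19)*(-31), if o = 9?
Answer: -2945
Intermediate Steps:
D = 5 (D = 9 - 4 = 5)
(D*19)*(-31) = (5*19)*(-31) = 95*(-31) = -2945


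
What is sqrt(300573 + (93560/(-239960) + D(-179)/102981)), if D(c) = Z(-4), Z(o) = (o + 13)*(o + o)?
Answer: 1010*sqrt(12494994750249914)/205927673 ≈ 548.25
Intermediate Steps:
Z(o) = 2*o*(13 + o) (Z(o) = (13 + o)*(2*o) = 2*o*(13 + o))
D(c) = -72 (D(c) = 2*(-4)*(13 - 4) = 2*(-4)*9 = -72)
sqrt(300573 + (93560/(-239960) + D(-179)/102981)) = sqrt(300573 + (93560/(-239960) - 72/102981)) = sqrt(300573 + (93560*(-1/239960) - 72*1/102981)) = sqrt(300573 + (-2339/5999 - 24/34327)) = sqrt(300573 - 80434829/205927673) = sqrt(61896218021800/205927673) = 1010*sqrt(12494994750249914)/205927673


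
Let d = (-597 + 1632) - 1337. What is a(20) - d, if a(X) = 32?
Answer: 334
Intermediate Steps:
d = -302 (d = 1035 - 1337 = -302)
a(20) - d = 32 - 1*(-302) = 32 + 302 = 334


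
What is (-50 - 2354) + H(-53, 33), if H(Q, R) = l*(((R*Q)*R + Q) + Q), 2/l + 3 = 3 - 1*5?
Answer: 103626/5 ≈ 20725.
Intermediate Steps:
l = -2/5 (l = 2/(-3 + (3 - 1*5)) = 2/(-3 + (3 - 5)) = 2/(-3 - 2) = 2/(-5) = 2*(-1/5) = -2/5 ≈ -0.40000)
H(Q, R) = -4*Q/5 - 2*Q*R**2/5 (H(Q, R) = -2*(((R*Q)*R + Q) + Q)/5 = -2*(((Q*R)*R + Q) + Q)/5 = -2*((Q*R**2 + Q) + Q)/5 = -2*((Q + Q*R**2) + Q)/5 = -2*(2*Q + Q*R**2)/5 = -4*Q/5 - 2*Q*R**2/5)
(-50 - 2354) + H(-53, 33) = (-50 - 2354) - 2/5*(-53)*(2 + 33**2) = -2404 - 2/5*(-53)*(2 + 1089) = -2404 - 2/5*(-53)*1091 = -2404 + 115646/5 = 103626/5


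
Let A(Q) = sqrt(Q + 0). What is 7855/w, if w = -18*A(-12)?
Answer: 7855*I*sqrt(3)/108 ≈ 125.97*I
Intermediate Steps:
A(Q) = sqrt(Q)
w = -36*I*sqrt(3) ≈ -62.354*I
7855/w = 7855/((-36*I*sqrt(3))) = 7855*(I*sqrt(3)/108) = 7855*I*sqrt(3)/108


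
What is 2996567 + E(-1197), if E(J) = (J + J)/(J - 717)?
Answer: 955905272/319 ≈ 2.9966e+6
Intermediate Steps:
E(J) = 2*J/(-717 + J) (E(J) = (2*J)/(-717 + J) = 2*J/(-717 + J))
2996567 + E(-1197) = 2996567 + 2*(-1197)/(-717 - 1197) = 2996567 + 2*(-1197)/(-1914) = 2996567 + 2*(-1197)*(-1/1914) = 2996567 + 399/319 = 955905272/319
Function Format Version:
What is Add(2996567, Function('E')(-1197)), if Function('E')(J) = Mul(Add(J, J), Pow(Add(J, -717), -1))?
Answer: Rational(955905272, 319) ≈ 2.9966e+6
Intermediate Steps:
Function('E')(J) = Mul(2, J, Pow(Add(-717, J), -1)) (Function('E')(J) = Mul(Mul(2, J), Pow(Add(-717, J), -1)) = Mul(2, J, Pow(Add(-717, J), -1)))
Add(2996567, Function('E')(-1197)) = Add(2996567, Mul(2, -1197, Pow(Add(-717, -1197), -1))) = Add(2996567, Mul(2, -1197, Pow(-1914, -1))) = Add(2996567, Mul(2, -1197, Rational(-1, 1914))) = Add(2996567, Rational(399, 319)) = Rational(955905272, 319)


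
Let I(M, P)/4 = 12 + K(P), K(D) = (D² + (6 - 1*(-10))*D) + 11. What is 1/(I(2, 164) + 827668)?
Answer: 1/945840 ≈ 1.0573e-6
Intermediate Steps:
K(D) = 11 + D² + 16*D (K(D) = (D² + (6 + 10)*D) + 11 = (D² + 16*D) + 11 = 11 + D² + 16*D)
I(M, P) = 92 + 4*P² + 64*P (I(M, P) = 4*(12 + (11 + P² + 16*P)) = 4*(23 + P² + 16*P) = 92 + 4*P² + 64*P)
1/(I(2, 164) + 827668) = 1/((92 + 4*164² + 64*164) + 827668) = 1/((92 + 4*26896 + 10496) + 827668) = 1/((92 + 107584 + 10496) + 827668) = 1/(118172 + 827668) = 1/945840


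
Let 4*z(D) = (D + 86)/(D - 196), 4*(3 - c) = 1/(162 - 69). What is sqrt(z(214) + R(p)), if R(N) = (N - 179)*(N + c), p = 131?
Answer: I*sqrt(222372858)/186 ≈ 80.173*I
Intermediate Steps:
c = 1115/372 (c = 3 - 1/(4*(162 - 69)) = 3 - 1/4/93 = 3 - 1/4*1/93 = 3 - 1/372 = 1115/372 ≈ 2.9973)
z(D) = (86 + D)/(4*(-196 + D)) (z(D) = ((D + 86)/(D - 196))/4 = ((86 + D)/(-196 + D))/4 = (86 + D)/(4*(-196 + D)))
R(N) = (-179 + N)*(1115/372 + N) (R(N) = (N - 179)*(N + 1115/372) = (-179 + N)*(1115/372 + N))
sqrt(z(214) + R(p)) = sqrt((86 + 214)/(4*(-196 + 214)) + (-199585/372 + 131**2 - 65473/372*131)) = sqrt((1/4)*300/18 + (-199585/372 + 17161 - 8576963/372)) = sqrt((1/4)*(1/18)*300 - 199388/31) = sqrt(25/6 - 199388/31) = sqrt(-1195553/186) = I*sqrt(222372858)/186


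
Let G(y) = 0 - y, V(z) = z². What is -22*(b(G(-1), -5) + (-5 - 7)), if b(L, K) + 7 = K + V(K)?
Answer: -22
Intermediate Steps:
G(y) = -y
b(L, K) = -7 + K + K² (b(L, K) = -7 + (K + K²) = -7 + K + K²)
-22*(b(G(-1), -5) + (-5 - 7)) = -22*((-7 - 5 + (-5)²) + (-5 - 7)) = -22*((-7 - 5 + 25) - 12) = -22*(13 - 12) = -22*1 = -22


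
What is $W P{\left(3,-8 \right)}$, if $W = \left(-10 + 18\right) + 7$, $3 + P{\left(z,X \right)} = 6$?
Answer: $45$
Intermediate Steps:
$P{\left(z,X \right)} = 3$ ($P{\left(z,X \right)} = -3 + 6 = 3$)
$W = 15$ ($W = 8 + 7 = 15$)
$W P{\left(3,-8 \right)} = 15 \cdot 3 = 45$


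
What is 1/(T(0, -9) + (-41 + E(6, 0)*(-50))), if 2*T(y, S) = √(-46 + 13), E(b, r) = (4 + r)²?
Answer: -3364/2829157 - 2*I*√33/2829157 ≈ -0.001189 - 4.061e-6*I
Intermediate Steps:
T(y, S) = I*√33/2 (T(y, S) = √(-46 + 13)/2 = √(-33)/2 = (I*√33)/2 = I*√33/2)
1/(T(0, -9) + (-41 + E(6, 0)*(-50))) = 1/(I*√33/2 + (-41 + (4 + 0)²*(-50))) = 1/(I*√33/2 + (-41 + 4²*(-50))) = 1/(I*√33/2 + (-41 + 16*(-50))) = 1/(I*√33/2 + (-41 - 800)) = 1/(I*√33/2 - 841) = 1/(-841 + I*√33/2)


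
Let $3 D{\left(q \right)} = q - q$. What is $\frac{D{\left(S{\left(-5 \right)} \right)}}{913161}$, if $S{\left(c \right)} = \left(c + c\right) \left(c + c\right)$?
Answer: $0$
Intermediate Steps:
$S{\left(c \right)} = 4 c^{2}$ ($S{\left(c \right)} = 2 c 2 c = 4 c^{2}$)
$D{\left(q \right)} = 0$ ($D{\left(q \right)} = \frac{q - q}{3} = \frac{1}{3} \cdot 0 = 0$)
$\frac{D{\left(S{\left(-5 \right)} \right)}}{913161} = \frac{0}{913161} = 0 \cdot \frac{1}{913161} = 0$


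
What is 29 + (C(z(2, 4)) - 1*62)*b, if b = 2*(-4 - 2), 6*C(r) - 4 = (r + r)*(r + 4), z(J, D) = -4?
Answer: 765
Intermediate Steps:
C(r) = 2/3 + r*(4 + r)/3 (C(r) = 2/3 + ((r + r)*(r + 4))/6 = 2/3 + ((2*r)*(4 + r))/6 = 2/3 + (2*r*(4 + r))/6 = 2/3 + r*(4 + r)/3)
b = -12 (b = 2*(-6) = -12)
29 + (C(z(2, 4)) - 1*62)*b = 29 + ((2/3 + (1/3)*(-4)**2 + (4/3)*(-4)) - 1*62)*(-12) = 29 + ((2/3 + (1/3)*16 - 16/3) - 62)*(-12) = 29 + ((2/3 + 16/3 - 16/3) - 62)*(-12) = 29 + (2/3 - 62)*(-12) = 29 - 184/3*(-12) = 29 + 736 = 765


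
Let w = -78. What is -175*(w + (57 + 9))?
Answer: 2100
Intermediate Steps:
-175*(w + (57 + 9)) = -175*(-78 + (57 + 9)) = -175*(-78 + 66) = -175*(-12) = 2100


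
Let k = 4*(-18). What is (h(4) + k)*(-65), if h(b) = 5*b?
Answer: 3380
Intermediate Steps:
k = -72
(h(4) + k)*(-65) = (5*4 - 72)*(-65) = (20 - 72)*(-65) = -52*(-65) = 3380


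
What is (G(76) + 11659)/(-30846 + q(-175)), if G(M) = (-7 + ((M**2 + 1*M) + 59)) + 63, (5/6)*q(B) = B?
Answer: -8813/15528 ≈ -0.56756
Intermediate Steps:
q(B) = 6*B/5
G(M) = 115 + M + M**2 (G(M) = (-7 + ((M**2 + M) + 59)) + 63 = (-7 + ((M + M**2) + 59)) + 63 = (-7 + (59 + M + M**2)) + 63 = (52 + M + M**2) + 63 = 115 + M + M**2)
(G(76) + 11659)/(-30846 + q(-175)) = ((115 + 76 + 76**2) + 11659)/(-30846 + (6/5)*(-175)) = ((115 + 76 + 5776) + 11659)/(-30846 - 210) = (5967 + 11659)/(-31056) = 17626*(-1/31056) = -8813/15528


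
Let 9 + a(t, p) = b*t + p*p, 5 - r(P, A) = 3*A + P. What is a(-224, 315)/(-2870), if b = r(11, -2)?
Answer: -49608/1435 ≈ -34.570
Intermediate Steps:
r(P, A) = 5 - P - 3*A (r(P, A) = 5 - (3*A + P) = 5 - (P + 3*A) = 5 + (-P - 3*A) = 5 - P - 3*A)
b = 0 (b = 5 - 1*11 - 3*(-2) = 5 - 11 + 6 = 0)
a(t, p) = -9 + p² (a(t, p) = -9 + (0*t + p*p) = -9 + (0 + p²) = -9 + p²)
a(-224, 315)/(-2870) = (-9 + 315²)/(-2870) = (-9 + 99225)*(-1/2870) = 99216*(-1/2870) = -49608/1435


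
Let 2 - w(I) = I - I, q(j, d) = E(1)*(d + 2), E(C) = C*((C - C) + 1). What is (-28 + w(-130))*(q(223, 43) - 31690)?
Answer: 822770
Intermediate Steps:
E(C) = C (E(C) = C*(0 + 1) = C*1 = C)
q(j, d) = 2 + d (q(j, d) = 1*(d + 2) = 1*(2 + d) = 2 + d)
w(I) = 2 (w(I) = 2 - (I - I) = 2 - 1*0 = 2 + 0 = 2)
(-28 + w(-130))*(q(223, 43) - 31690) = (-28 + 2)*((2 + 43) - 31690) = -26*(45 - 31690) = -26*(-31645) = 822770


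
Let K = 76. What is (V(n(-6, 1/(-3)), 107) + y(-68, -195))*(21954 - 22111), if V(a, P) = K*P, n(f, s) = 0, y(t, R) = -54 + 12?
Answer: -1270130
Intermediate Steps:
y(t, R) = -42
V(a, P) = 76*P
(V(n(-6, 1/(-3)), 107) + y(-68, -195))*(21954 - 22111) = (76*107 - 42)*(21954 - 22111) = (8132 - 42)*(-157) = 8090*(-157) = -1270130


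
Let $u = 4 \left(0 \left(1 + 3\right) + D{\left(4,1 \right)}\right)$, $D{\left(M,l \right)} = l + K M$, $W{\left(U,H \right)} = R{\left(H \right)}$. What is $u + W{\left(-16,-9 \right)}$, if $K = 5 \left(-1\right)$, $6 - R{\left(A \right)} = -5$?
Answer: $-65$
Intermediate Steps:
$R{\left(A \right)} = 11$ ($R{\left(A \right)} = 6 - -5 = 6 + 5 = 11$)
$K = -5$
$W{\left(U,H \right)} = 11$
$D{\left(M,l \right)} = l - 5 M$
$u = -76$ ($u = 4 \left(0 \left(1 + 3\right) + \left(1 - 20\right)\right) = 4 \left(0 \cdot 4 + \left(1 - 20\right)\right) = 4 \left(0 - 19\right) = 4 \left(-19\right) = -76$)
$u + W{\left(-16,-9 \right)} = -76 + 11 = -65$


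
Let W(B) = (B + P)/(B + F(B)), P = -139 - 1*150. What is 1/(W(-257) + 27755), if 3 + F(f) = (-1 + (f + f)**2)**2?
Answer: 9971285395/276753026138147 ≈ 3.6030e-5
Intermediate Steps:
F(f) = -3 + (-1 + 4*f**2)**2 (F(f) = -3 + (-1 + (f + f)**2)**2 = -3 + (-1 + (2*f)**2)**2 = -3 + (-1 + 4*f**2)**2)
P = -289 (P = -139 - 150 = -289)
W(B) = (-289 + B)/(-3 + B + (-1 + 4*B**2)**2) (W(B) = (B - 289)/(B + (-3 + (-1 + 4*B**2)**2)) = (-289 + B)/(-3 + B + (-1 + 4*B**2)**2))
1/(W(-257) + 27755) = 1/((-289 - 257)/(-3 - 257 + (-1 + 4*(-257)**2)**2) + 27755) = 1/(-546/(-3 - 257 + (-1 + 4*66049)**2) + 27755) = 1/(-546/(-3 - 257 + (-1 + 264196)**2) + 27755) = 1/(-546/(-3 - 257 + 264195**2) + 27755) = 1/(-546/(-3 - 257 + 69798998025) + 27755) = 1/(-546/69798997765 + 27755) = 1/((1/69798997765)*(-546) + 27755) = 1/(-78/9971285395 + 27755) = 1/(276753026138147/9971285395) = 9971285395/276753026138147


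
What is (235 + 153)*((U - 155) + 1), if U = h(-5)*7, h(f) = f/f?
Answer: -57036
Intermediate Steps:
h(f) = 1
U = 7 (U = 1*7 = 7)
(235 + 153)*((U - 155) + 1) = (235 + 153)*((7 - 155) + 1) = 388*(-148 + 1) = 388*(-147) = -57036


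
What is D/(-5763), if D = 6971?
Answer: -6971/5763 ≈ -1.2096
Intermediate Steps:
D/(-5763) = 6971/(-5763) = 6971*(-1/5763) = -6971/5763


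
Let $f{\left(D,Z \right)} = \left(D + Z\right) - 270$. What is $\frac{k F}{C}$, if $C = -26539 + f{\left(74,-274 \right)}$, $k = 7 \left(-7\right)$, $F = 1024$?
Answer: $\frac{50176}{27009} \approx 1.8578$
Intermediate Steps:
$f{\left(D,Z \right)} = -270 + D + Z$ ($f{\left(D,Z \right)} = \left(D + Z\right) - 270 = -270 + D + Z$)
$k = -49$
$C = -27009$ ($C = -26539 - 470 = -27009$)
$\frac{k F}{C} = \frac{\left(-49\right) 1024}{-27009} = \left(-50176\right) \left(- \frac{1}{27009}\right) = \frac{50176}{27009}$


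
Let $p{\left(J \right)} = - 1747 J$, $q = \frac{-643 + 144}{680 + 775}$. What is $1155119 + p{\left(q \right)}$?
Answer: $\frac{1681569898}{1455} \approx 1.1557 \cdot 10^{6}$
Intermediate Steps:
$q = - \frac{499}{1455} \approx -0.34296$
$1155119 + p{\left(q \right)} = 1155119 - - \frac{871753}{1455} = 1155119 + \frac{871753}{1455} = \frac{1681569898}{1455}$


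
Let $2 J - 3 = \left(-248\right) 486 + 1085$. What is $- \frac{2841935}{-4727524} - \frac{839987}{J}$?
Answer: $\frac{1035194765097}{70581933320} \approx 14.667$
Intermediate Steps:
$J = -59720$ ($J = \frac{3}{2} + \frac{\left(-248\right) 486 + 1085}{2} = \frac{3}{2} + \frac{-120528 + 1085}{2} = \frac{3}{2} + \frac{1}{2} \left(-119443\right) = \frac{3}{2} - \frac{119443}{2} = -59720$)
$- \frac{2841935}{-4727524} - \frac{839987}{J} = - \frac{2841935}{-4727524} - \frac{839987}{-59720} = \left(-2841935\right) \left(- \frac{1}{4727524}\right) - - \frac{839987}{59720} = \frac{2841935}{4727524} + \frac{839987}{59720} = \frac{1035194765097}{70581933320}$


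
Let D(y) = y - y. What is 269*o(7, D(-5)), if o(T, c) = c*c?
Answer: 0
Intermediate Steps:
D(y) = 0
o(T, c) = c²
269*o(7, D(-5)) = 269*0² = 269*0 = 0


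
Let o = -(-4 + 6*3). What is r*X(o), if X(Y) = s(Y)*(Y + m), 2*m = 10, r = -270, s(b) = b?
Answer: -34020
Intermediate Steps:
o = -14 (o = -(-4 + 18) = -1*14 = -14)
m = 5 (m = (1/2)*10 = 5)
X(Y) = Y*(5 + Y) (X(Y) = Y*(Y + 5) = Y*(5 + Y))
r*X(o) = -(-3780)*(5 - 14) = -(-3780)*(-9) = -270*126 = -34020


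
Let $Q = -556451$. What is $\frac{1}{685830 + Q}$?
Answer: $\frac{1}{129379} \approx 7.7292 \cdot 10^{-6}$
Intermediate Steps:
$\frac{1}{685830 + Q} = \frac{1}{685830 - 556451} = \frac{1}{129379}$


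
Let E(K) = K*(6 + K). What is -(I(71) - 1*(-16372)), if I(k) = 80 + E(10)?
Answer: -16612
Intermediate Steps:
I(k) = 240 (I(k) = 80 + 10*(6 + 10) = 80 + 10*16 = 80 + 160 = 240)
-(I(71) - 1*(-16372)) = -(240 - 1*(-16372)) = -(240 + 16372) = -1*16612 = -16612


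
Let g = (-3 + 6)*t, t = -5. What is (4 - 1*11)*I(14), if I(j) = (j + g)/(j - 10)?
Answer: 7/4 ≈ 1.7500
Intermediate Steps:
g = -15 (g = (-3 + 6)*(-5) = 3*(-5) = -15)
I(j) = (-15 + j)/(-10 + j) (I(j) = (j - 15)/(j - 10) = (-15 + j)/(-10 + j))
(4 - 1*11)*I(14) = (4 - 1*11)*((-15 + 14)/(-10 + 14)) = (4 - 11)*(-1/4) = -7*(-1)/4 = -7*(-¼) = 7/4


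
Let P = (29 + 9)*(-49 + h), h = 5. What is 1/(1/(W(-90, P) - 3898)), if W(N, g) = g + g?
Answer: -7242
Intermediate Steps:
P = -1672 (P = (29 + 9)*(-49 + 5) = 38*(-44) = -1672)
W(N, g) = 2*g
1/(1/(W(-90, P) - 3898)) = 1/(1/(2*(-1672) - 3898)) = 1/(1/(-3344 - 3898)) = 1/(1/(-7242)) = 1/(-1/7242) = -7242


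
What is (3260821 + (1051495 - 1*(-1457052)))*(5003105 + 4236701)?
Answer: 53307841062608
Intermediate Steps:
(3260821 + (1051495 - 1*(-1457052)))*(5003105 + 4236701) = (3260821 + (1051495 + 1457052))*9239806 = (3260821 + 2508547)*9239806 = 5769368*9239806 = 53307841062608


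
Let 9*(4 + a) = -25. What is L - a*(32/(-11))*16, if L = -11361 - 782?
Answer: -1233389/99 ≈ -12458.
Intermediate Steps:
a = -61/9 (a = -4 + (⅑)*(-25) = -4 - 25/9 = -61/9 ≈ -6.7778)
L = -12143
L - a*(32/(-11))*16 = -12143 - (-1952/(9*(-11)))*16 = -12143 - (-1952*(-1)/(9*11))*16 = -12143 - (-61/9*(-32/11))*16 = -12143 - 1952*16/99 = -12143 - 1*31232/99 = -12143 - 31232/99 = -1233389/99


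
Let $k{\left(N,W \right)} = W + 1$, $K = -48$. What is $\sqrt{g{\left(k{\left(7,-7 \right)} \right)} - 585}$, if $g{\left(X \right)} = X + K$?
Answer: $3 i \sqrt{71} \approx 25.278 i$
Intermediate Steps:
$k{\left(N,W \right)} = 1 + W$
$g{\left(X \right)} = -48 + X$ ($g{\left(X \right)} = X - 48 = -48 + X$)
$\sqrt{g{\left(k{\left(7,-7 \right)} \right)} - 585} = \sqrt{\left(-48 + \left(1 - 7\right)\right) - 585} = \sqrt{\left(-48 - 6\right) - 585} = \sqrt{-54 - 585} = \sqrt{-639} = 3 i \sqrt{71}$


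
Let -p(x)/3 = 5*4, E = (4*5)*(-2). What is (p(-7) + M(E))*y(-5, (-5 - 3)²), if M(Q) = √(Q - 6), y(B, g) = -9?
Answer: 540 - 9*I*√46 ≈ 540.0 - 61.041*I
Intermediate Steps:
E = -40 (E = 20*(-2) = -40)
M(Q) = √(-6 + Q)
p(x) = -60 (p(x) = -15*4 = -3*20 = -60)
(p(-7) + M(E))*y(-5, (-5 - 3)²) = (-60 + √(-6 - 40))*(-9) = (-60 + √(-46))*(-9) = (-60 + I*√46)*(-9) = 540 - 9*I*√46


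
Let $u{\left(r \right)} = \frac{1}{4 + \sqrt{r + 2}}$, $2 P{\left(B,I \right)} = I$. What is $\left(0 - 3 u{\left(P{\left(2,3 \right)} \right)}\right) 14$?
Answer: $- \frac{336}{25} + \frac{42 \sqrt{14}}{25} \approx -7.154$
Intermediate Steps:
$P{\left(B,I \right)} = \frac{I}{2}$
$u{\left(r \right)} = \frac{1}{4 + \sqrt{2 + r}}$
$\left(0 - 3 u{\left(P{\left(2,3 \right)} \right)}\right) 14 = \left(0 - \frac{3}{4 + \sqrt{2 + \frac{1}{2} \cdot 3}}\right) 14 = \left(0 - \frac{3}{4 + \sqrt{2 + \frac{3}{2}}}\right) 14 = \left(0 - \frac{3}{4 + \sqrt{\frac{7}{2}}}\right) 14 = \left(0 - \frac{3}{4 + \frac{\sqrt{14}}{2}}\right) 14 = - \frac{3}{4 + \frac{\sqrt{14}}{2}} \cdot 14 = - \frac{42}{4 + \frac{\sqrt{14}}{2}}$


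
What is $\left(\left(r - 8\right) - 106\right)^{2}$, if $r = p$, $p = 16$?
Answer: $9604$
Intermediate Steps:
$r = 16$
$\left(\left(r - 8\right) - 106\right)^{2} = \left(\left(16 - 8\right) - 106\right)^{2} = \left(8 - 106\right)^{2} = \left(-98\right)^{2} = 9604$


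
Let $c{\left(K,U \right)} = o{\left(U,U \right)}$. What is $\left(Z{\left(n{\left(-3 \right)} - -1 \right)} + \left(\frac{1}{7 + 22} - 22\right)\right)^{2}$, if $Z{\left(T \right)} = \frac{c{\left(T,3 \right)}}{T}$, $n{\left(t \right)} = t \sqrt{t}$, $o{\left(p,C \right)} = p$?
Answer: $\frac{- 10653263 i + 2102100 \sqrt{3}}{1682 \left(- 13 i + 3 \sqrt{3}\right)} \approx 477.48 - 24.338 i$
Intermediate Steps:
$c{\left(K,U \right)} = U$
$n{\left(t \right)} = t^{\frac{3}{2}}$
$Z{\left(T \right)} = \frac{3}{T}$
$\left(Z{\left(n{\left(-3 \right)} - -1 \right)} + \left(\frac{1}{7 + 22} - 22\right)\right)^{2} = \left(\frac{3}{\left(-3\right)^{\frac{3}{2}} - -1} + \left(\frac{1}{7 + 22} - 22\right)\right)^{2} = \left(\frac{3}{- 3 i \sqrt{3} + 1} - \left(22 - \frac{1}{29}\right)\right)^{2} = \left(\frac{3}{1 - 3 i \sqrt{3}} + \left(\frac{1}{29} - 22\right)\right)^{2} = \left(\frac{3}{1 - 3 i \sqrt{3}} - \frac{637}{29}\right)^{2} = \left(- \frac{637}{29} + \frac{3}{1 - 3 i \sqrt{3}}\right)^{2}$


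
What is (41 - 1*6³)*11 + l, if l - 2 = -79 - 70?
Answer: -2072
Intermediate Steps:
l = -147 (l = 2 + (-79 - 70) = 2 - 149 = -147)
(41 - 1*6³)*11 + l = (41 - 1*6³)*11 - 147 = (41 - 1*216)*11 - 147 = (41 - 216)*11 - 147 = -175*11 - 147 = -1925 - 147 = -2072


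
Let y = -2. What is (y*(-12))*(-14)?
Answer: -336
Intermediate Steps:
(y*(-12))*(-14) = -2*(-12)*(-14) = 24*(-14) = -336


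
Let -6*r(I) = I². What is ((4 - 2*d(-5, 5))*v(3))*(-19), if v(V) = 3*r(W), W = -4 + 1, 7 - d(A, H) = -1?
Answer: -1026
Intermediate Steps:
d(A, H) = 8 (d(A, H) = 7 - 1*(-1) = 7 + 1 = 8)
W = -3
r(I) = -I²/6
v(V) = -9/2 (v(V) = 3*(-⅙*(-3)²) = 3*(-⅙*9) = 3*(-3/2) = -9/2)
((4 - 2*d(-5, 5))*v(3))*(-19) = ((4 - 2*8)*(-9/2))*(-19) = ((4 - 16)*(-9/2))*(-19) = -12*(-9/2)*(-19) = 54*(-19) = -1026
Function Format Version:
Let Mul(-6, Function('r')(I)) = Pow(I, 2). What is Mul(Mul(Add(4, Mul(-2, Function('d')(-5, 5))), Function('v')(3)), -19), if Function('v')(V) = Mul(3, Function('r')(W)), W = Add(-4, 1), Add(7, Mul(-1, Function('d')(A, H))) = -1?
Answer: -1026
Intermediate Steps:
Function('d')(A, H) = 8 (Function('d')(A, H) = Add(7, Mul(-1, -1)) = Add(7, 1) = 8)
W = -3
Function('r')(I) = Mul(Rational(-1, 6), Pow(I, 2))
Function('v')(V) = Rational(-9, 2) (Function('v')(V) = Mul(3, Mul(Rational(-1, 6), Pow(-3, 2))) = Mul(3, Mul(Rational(-1, 6), 9)) = Mul(3, Rational(-3, 2)) = Rational(-9, 2))
Mul(Mul(Add(4, Mul(-2, Function('d')(-5, 5))), Function('v')(3)), -19) = Mul(Mul(Add(4, Mul(-2, 8)), Rational(-9, 2)), -19) = Mul(Mul(Add(4, -16), Rational(-9, 2)), -19) = Mul(Mul(-12, Rational(-9, 2)), -19) = Mul(54, -19) = -1026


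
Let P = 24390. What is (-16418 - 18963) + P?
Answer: -10991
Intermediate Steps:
(-16418 - 18963) + P = (-16418 - 18963) + 24390 = -35381 + 24390 = -10991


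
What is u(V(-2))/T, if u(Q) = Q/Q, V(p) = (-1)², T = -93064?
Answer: -1/93064 ≈ -1.0745e-5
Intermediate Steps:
V(p) = 1
u(Q) = 1
u(V(-2))/T = 1/(-93064) = 1*(-1/93064) = -1/93064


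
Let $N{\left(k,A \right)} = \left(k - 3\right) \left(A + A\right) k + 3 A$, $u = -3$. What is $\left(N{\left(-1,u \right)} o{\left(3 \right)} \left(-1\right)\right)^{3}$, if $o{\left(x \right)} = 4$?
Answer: $2299968$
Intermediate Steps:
$N{\left(k,A \right)} = 3 A + 2 A k \left(-3 + k\right)$ ($N{\left(k,A \right)} = \left(-3 + k\right) 2 A k + 3 A = 2 A \left(-3 + k\right) k + 3 A = 2 A k \left(-3 + k\right) + 3 A = 3 A + 2 A k \left(-3 + k\right)$)
$\left(N{\left(-1,u \right)} o{\left(3 \right)} \left(-1\right)\right)^{3} = \left(- 3 \left(3 - -6 + 2 \left(-1\right)^{2}\right) 4 \left(-1\right)\right)^{3} = \left(- 3 \left(3 + 6 + 2 \cdot 1\right) 4 \left(-1\right)\right)^{3} = \left(- 3 \left(3 + 6 + 2\right) 4 \left(-1\right)\right)^{3} = \left(\left(-3\right) 11 \cdot 4 \left(-1\right)\right)^{3} = \left(\left(-33\right) 4 \left(-1\right)\right)^{3} = \left(\left(-132\right) \left(-1\right)\right)^{3} = 132^{3} = 2299968$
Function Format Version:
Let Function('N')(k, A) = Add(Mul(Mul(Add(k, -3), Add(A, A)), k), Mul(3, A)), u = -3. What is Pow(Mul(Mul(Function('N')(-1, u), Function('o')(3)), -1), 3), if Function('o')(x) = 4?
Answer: 2299968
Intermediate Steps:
Function('N')(k, A) = Add(Mul(3, A), Mul(2, A, k, Add(-3, k))) (Function('N')(k, A) = Add(Mul(Mul(Add(-3, k), Mul(2, A)), k), Mul(3, A)) = Add(Mul(Mul(2, A, Add(-3, k)), k), Mul(3, A)) = Add(Mul(2, A, k, Add(-3, k)), Mul(3, A)) = Add(Mul(3, A), Mul(2, A, k, Add(-3, k))))
Pow(Mul(Mul(Function('N')(-1, u), Function('o')(3)), -1), 3) = Pow(Mul(Mul(Mul(-3, Add(3, Mul(-6, -1), Mul(2, Pow(-1, 2)))), 4), -1), 3) = Pow(Mul(Mul(Mul(-3, Add(3, 6, Mul(2, 1))), 4), -1), 3) = Pow(Mul(Mul(Mul(-3, Add(3, 6, 2)), 4), -1), 3) = Pow(Mul(Mul(Mul(-3, 11), 4), -1), 3) = Pow(Mul(Mul(-33, 4), -1), 3) = Pow(Mul(-132, -1), 3) = Pow(132, 3) = 2299968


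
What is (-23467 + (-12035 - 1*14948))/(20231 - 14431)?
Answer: -1009/116 ≈ -8.6983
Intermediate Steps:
(-23467 + (-12035 - 1*14948))/(20231 - 14431) = (-23467 + (-12035 - 14948))/5800 = (-23467 - 26983)*(1/5800) = -50450*1/5800 = -1009/116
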